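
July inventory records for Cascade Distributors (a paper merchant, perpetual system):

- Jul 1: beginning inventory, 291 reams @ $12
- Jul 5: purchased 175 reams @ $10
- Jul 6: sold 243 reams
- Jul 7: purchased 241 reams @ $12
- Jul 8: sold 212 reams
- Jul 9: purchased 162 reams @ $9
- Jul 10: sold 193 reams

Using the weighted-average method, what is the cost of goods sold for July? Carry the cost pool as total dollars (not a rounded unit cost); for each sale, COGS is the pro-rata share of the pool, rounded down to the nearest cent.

COGS = $7,247.98

After Jul 1: 291 on hand, pool $3,492.00 (≈ $12.0000 each)
After Jul 5: 466 on hand, pool $5,242.00 (≈ $11.2489 each)
Jul 6, sell 243: 243/466 × $5,242.00 → $2,733.48
After Jul 7: 464 on hand, pool $5,400.52 (≈ $11.6391 each)
Jul 8, sell 212: 212/464 × $5,400.52 → $2,467.47
After Jul 9: 414 on hand, pool $4,391.05 (≈ $10.6064 each)
Jul 10, sell 193: 193/414 × $4,391.05 → $2,047.03
Total COGS = $2,733.48 + $2,467.47 + $2,047.03 = $7,247.98
Ending inventory (cost pool remaining) = $2,344.02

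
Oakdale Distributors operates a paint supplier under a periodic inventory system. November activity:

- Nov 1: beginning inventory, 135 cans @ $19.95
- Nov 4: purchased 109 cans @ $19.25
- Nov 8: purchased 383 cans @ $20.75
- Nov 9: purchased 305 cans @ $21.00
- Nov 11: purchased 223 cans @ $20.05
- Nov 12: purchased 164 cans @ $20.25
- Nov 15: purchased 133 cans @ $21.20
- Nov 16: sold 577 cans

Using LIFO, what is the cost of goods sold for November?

Nov 16, 577 sold [LIFO — newest first]: 133 @ $21.20 + 164 @ $20.25 + 223 @ $20.05 + 57 @ $21.00 = $11,808.75
Ending inventory: 135 @ $19.95 + 109 @ $19.25 + 383 @ $20.75 + 248 @ $21.00 = $17,946.75

COGS = $11,808.75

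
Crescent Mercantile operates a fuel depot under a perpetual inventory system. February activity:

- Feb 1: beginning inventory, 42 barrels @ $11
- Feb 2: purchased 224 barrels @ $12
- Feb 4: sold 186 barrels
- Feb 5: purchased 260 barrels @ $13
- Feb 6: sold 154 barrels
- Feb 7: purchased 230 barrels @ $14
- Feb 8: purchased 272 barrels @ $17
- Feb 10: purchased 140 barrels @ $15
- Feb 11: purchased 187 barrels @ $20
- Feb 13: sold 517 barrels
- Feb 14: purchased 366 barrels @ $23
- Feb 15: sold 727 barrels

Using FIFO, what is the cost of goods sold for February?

COGS = $25,481

Feb 4, 186 sold [FIFO — oldest first]: 42 @ $11 + 144 @ $12 = $2,190
Feb 6, 154 sold [FIFO — oldest first]: 80 @ $12 + 74 @ $13 = $1,922
Feb 13, 517 sold [FIFO — oldest first]: 186 @ $13 + 230 @ $14 + 101 @ $17 = $7,355
Feb 15, 727 sold [FIFO — oldest first]: 171 @ $17 + 140 @ $15 + 187 @ $20 + 229 @ $23 = $14,014
Total COGS = $2,190 + $1,922 + $7,355 + $14,014 = $25,481
Ending inventory: 137 @ $23 = $3,151
Check: goods available $28,632 = COGS $25,481 + ending $3,151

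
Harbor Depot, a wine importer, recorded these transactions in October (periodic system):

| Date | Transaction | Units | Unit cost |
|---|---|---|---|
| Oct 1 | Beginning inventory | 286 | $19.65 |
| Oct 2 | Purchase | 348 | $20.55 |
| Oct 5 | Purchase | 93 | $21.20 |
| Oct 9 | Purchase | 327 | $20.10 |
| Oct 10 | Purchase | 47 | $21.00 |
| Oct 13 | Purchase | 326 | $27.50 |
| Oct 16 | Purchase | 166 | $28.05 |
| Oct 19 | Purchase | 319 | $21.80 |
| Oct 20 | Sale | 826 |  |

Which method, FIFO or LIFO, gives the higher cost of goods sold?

FIFO COGS: 286 @ $19.65 + 348 @ $20.55 + 93 @ $21.20 + 99 @ $20.10 = $16,732.80
LIFO COGS: 319 @ $21.80 + 166 @ $28.05 + 326 @ $27.50 + 15 @ $21.00 = $20,890.50

LIFO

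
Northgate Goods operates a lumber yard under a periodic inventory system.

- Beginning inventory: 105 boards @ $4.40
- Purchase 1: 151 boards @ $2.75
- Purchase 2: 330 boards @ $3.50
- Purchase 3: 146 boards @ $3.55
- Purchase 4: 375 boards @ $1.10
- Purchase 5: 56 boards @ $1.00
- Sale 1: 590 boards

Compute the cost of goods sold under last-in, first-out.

Sale 1 (590) [LIFO — newest first]: 56 @ $1.00 + 375 @ $1.10 + 146 @ $3.55 + 13 @ $3.50 = $1,032.30
Ending inventory: 105 @ $4.40 + 151 @ $2.75 + 317 @ $3.50 = $1,986.75

COGS = $1,032.30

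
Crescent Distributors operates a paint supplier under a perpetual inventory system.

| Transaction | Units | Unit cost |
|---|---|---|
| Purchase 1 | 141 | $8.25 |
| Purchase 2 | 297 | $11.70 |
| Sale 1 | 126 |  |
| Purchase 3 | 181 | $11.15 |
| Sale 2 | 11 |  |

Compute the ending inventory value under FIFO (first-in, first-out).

Sale 1 (126) [FIFO — oldest first]: 126 @ $8.25 = $1,039.50
Sale 2 (11) [FIFO — oldest first]: 11 @ $8.25 = $90.75
Total COGS = $1,039.50 + $90.75 = $1,130.25
Ending inventory: 4 @ $8.25 + 297 @ $11.70 + 181 @ $11.15 = $5,526.05
Check: goods available $6,656.30 = COGS $1,130.25 + ending $5,526.05

Ending inventory = $5,526.05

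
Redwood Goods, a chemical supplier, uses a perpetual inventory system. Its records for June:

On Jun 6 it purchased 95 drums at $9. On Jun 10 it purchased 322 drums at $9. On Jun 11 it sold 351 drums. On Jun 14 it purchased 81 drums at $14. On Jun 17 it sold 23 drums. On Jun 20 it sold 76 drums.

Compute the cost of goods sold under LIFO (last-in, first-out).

COGS = $4,455

Jun 11, 351 sold [LIFO — newest first]: 322 @ $9 + 29 @ $9 = $3,159
Jun 17, 23 sold [LIFO — newest first]: 23 @ $14 = $322
Jun 20, 76 sold [LIFO — newest first]: 58 @ $14 + 18 @ $9 = $974
Total COGS = $3,159 + $322 + $974 = $4,455
Ending inventory: 48 @ $9 = $432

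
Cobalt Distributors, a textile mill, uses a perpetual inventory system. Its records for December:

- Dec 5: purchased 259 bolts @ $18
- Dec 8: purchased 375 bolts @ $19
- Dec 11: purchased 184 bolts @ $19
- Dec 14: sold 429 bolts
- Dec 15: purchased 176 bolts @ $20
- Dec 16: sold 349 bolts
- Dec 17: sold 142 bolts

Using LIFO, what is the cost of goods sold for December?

Dec 14, 429 sold [LIFO — newest first]: 184 @ $19 + 245 @ $19 = $8,151
Dec 16, 349 sold [LIFO — newest first]: 176 @ $20 + 130 @ $19 + 43 @ $18 = $6,764
Dec 17, 142 sold [LIFO — newest first]: 142 @ $18 = $2,556
Total COGS = $8,151 + $6,764 + $2,556 = $17,471
Ending inventory: 74 @ $18 = $1,332

COGS = $17,471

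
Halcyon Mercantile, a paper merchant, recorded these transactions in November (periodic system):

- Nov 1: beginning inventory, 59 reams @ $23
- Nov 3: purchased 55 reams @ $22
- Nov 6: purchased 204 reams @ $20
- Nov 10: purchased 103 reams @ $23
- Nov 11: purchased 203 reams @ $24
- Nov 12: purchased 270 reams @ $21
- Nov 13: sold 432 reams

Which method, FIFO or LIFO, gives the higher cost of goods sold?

FIFO COGS: 59 @ $23 + 55 @ $22 + 204 @ $20 + 103 @ $23 + 11 @ $24 = $9,280
LIFO COGS: 270 @ $21 + 162 @ $24 = $9,558

LIFO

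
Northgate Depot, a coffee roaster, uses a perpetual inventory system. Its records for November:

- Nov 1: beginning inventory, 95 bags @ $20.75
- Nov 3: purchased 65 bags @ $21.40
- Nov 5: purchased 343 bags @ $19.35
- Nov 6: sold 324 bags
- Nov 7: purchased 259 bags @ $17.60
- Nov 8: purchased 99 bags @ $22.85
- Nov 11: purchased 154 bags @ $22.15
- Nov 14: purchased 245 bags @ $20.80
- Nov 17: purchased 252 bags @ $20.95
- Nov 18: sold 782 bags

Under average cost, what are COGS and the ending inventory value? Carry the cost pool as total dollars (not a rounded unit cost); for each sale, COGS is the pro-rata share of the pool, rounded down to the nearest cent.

COGS = $22,347.78; ending inventory = $8,258.57

After Nov 1: 95 on hand, pool $1,971.25 (≈ $20.7500 each)
After Nov 3: 160 on hand, pool $3,362.25 (≈ $21.0141 each)
After Nov 5: 503 on hand, pool $9,999.30 (≈ $19.8793 each)
Nov 6, sell 324: 324/503 × $9,999.30 → $6,440.90
After Nov 7: 438 on hand, pool $8,116.80 (≈ $18.5315 each)
After Nov 8: 537 on hand, pool $10,378.95 (≈ $19.3277 each)
After Nov 11: 691 on hand, pool $13,790.05 (≈ $19.9567 each)
After Nov 14: 936 on hand, pool $18,886.05 (≈ $20.1774 each)
After Nov 17: 1188 on hand, pool $24,165.45 (≈ $20.3413 each)
Nov 18, sell 782: 782/1188 × $24,165.45 → $15,906.88
Total COGS = $6,440.90 + $15,906.88 = $22,347.78
Ending inventory (cost pool remaining) = $8,258.57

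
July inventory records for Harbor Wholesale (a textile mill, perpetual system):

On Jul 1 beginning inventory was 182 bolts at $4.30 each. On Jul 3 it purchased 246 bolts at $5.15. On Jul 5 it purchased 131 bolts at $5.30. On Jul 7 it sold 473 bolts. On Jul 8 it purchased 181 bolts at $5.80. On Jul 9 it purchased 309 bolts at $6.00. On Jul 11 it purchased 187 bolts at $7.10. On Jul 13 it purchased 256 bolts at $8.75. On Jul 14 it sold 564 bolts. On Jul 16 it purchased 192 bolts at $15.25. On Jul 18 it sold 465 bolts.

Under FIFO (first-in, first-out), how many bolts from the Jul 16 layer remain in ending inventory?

Jul 7, 473 sold [FIFO — oldest first]: 182 @ $4.30 + 246 @ $5.15 + 45 @ $5.30 = $2,288.00
Jul 14, 564 sold [FIFO — oldest first]: 86 @ $5.30 + 181 @ $5.80 + 297 @ $6.00 = $3,287.60
Jul 18, 465 sold [FIFO — oldest first]: 12 @ $6.00 + 187 @ $7.10 + 256 @ $8.75 + 10 @ $15.25 = $3,792.20
Total COGS = $2,288.00 + $3,287.60 + $3,792.20 = $9,367.80
Ending inventory: 182 @ $15.25 = $2,775.50
Check: goods available $12,143.30 = COGS $9,367.80 + ending $2,775.50

182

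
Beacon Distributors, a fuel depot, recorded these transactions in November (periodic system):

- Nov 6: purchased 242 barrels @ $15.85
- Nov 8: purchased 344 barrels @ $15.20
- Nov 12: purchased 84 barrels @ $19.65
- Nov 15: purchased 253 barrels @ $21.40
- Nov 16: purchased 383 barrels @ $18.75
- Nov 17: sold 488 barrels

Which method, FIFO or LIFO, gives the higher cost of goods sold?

LIFO

FIFO COGS: 242 @ $15.85 + 246 @ $15.20 = $7,574.90
LIFO COGS: 383 @ $18.75 + 105 @ $21.40 = $9,428.25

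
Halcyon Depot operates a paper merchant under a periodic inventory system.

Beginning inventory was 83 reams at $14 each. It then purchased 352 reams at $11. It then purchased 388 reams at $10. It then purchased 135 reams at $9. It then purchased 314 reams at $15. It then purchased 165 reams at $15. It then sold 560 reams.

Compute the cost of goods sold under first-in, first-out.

Sale 1 (560) [FIFO — oldest first]: 83 @ $14 + 352 @ $11 + 125 @ $10 = $6,284
Ending inventory: 263 @ $10 + 135 @ $9 + 314 @ $15 + 165 @ $15 = $11,030

COGS = $6,284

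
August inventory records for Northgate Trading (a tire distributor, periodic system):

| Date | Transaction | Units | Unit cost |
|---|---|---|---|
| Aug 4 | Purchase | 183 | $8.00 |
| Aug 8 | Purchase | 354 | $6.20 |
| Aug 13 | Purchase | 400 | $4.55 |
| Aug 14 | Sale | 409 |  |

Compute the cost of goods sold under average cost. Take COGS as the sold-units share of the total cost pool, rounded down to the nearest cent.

COGS = $2,391.49

Aug 14, sell 409: 409/937 × $5,478.80 → $2,391.49
Ending inventory (cost pool remaining) = $3,087.31
Check: goods available $5,478.80 = COGS $2,391.49 + ending $3,087.31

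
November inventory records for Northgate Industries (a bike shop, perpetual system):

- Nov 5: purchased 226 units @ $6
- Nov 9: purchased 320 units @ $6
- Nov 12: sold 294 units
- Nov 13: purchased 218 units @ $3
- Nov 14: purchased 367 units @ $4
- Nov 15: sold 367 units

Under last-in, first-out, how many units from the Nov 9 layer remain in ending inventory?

Nov 12, 294 sold [LIFO — newest first]: 294 @ $6 = $1,764
Nov 15, 367 sold [LIFO — newest first]: 367 @ $4 = $1,468
Total COGS = $1,764 + $1,468 = $3,232
Ending inventory: 226 @ $6 + 26 @ $6 + 218 @ $3 = $2,166

26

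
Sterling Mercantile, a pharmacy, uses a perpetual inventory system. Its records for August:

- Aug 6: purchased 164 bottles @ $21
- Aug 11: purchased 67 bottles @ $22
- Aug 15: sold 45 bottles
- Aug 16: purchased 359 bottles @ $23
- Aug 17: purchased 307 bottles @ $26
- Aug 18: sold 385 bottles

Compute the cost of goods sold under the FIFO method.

Aug 15, 45 sold [FIFO — oldest first]: 45 @ $21 = $945
Aug 18, 385 sold [FIFO — oldest first]: 119 @ $21 + 67 @ $22 + 199 @ $23 = $8,550
Total COGS = $945 + $8,550 = $9,495
Ending inventory: 160 @ $23 + 307 @ $26 = $11,662
Check: goods available $21,157 = COGS $9,495 + ending $11,662

COGS = $9,495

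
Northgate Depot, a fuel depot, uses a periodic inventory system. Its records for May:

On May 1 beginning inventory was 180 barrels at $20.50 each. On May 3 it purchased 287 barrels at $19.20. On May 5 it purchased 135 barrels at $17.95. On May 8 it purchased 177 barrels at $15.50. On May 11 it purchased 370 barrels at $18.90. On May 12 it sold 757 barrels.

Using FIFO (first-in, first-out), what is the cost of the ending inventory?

May 12, 757 sold [FIFO — oldest first]: 180 @ $20.50 + 287 @ $19.20 + 135 @ $17.95 + 155 @ $15.50 = $14,026.15
Ending inventory: 22 @ $15.50 + 370 @ $18.90 = $7,334.00

Ending inventory = $7,334.00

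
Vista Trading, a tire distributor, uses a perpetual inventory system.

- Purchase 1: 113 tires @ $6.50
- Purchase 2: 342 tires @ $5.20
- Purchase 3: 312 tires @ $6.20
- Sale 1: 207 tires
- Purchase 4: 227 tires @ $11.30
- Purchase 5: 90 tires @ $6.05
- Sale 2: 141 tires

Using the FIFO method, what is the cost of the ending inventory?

Ending inventory = $5,600.40

Sale 1 (207) [FIFO — oldest first]: 113 @ $6.50 + 94 @ $5.20 = $1,223.30
Sale 2 (141) [FIFO — oldest first]: 141 @ $5.20 = $733.20
Total COGS = $1,223.30 + $733.20 = $1,956.50
Ending inventory: 107 @ $5.20 + 312 @ $6.20 + 227 @ $11.30 + 90 @ $6.05 = $5,600.40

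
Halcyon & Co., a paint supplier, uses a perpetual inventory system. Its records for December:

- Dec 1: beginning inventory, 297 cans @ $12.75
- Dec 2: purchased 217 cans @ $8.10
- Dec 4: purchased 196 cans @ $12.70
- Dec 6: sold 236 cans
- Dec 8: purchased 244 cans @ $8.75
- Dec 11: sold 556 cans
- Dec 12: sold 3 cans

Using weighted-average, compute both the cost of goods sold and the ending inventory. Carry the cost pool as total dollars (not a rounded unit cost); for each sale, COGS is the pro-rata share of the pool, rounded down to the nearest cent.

After Dec 1: 297 on hand, pool $3,786.75 (≈ $12.7500 each)
After Dec 2: 514 on hand, pool $5,544.45 (≈ $10.7869 each)
After Dec 4: 710 on hand, pool $8,033.65 (≈ $11.3150 each)
Dec 6, sell 236: 236/710 × $8,033.65 → $2,670.34
After Dec 8: 718 on hand, pool $7,498.31 (≈ $10.4433 each)
Dec 11, sell 556: 556/718 × $7,498.31 → $5,806.49
Dec 12, sell 3: 3/162 × $1,691.82 → $31.33
Total COGS = $2,670.34 + $5,806.49 + $31.33 = $8,508.16
Ending inventory (cost pool remaining) = $1,660.49

COGS = $8,508.16; ending inventory = $1,660.49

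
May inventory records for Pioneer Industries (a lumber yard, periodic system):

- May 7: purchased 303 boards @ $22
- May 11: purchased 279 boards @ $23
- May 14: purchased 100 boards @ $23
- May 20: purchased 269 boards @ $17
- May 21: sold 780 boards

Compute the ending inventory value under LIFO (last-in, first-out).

May 21, 780 sold [LIFO — newest first]: 269 @ $17 + 100 @ $23 + 279 @ $23 + 132 @ $22 = $16,194
Ending inventory: 171 @ $22 = $3,762
Check: goods available $19,956 = COGS $16,194 + ending $3,762

Ending inventory = $3,762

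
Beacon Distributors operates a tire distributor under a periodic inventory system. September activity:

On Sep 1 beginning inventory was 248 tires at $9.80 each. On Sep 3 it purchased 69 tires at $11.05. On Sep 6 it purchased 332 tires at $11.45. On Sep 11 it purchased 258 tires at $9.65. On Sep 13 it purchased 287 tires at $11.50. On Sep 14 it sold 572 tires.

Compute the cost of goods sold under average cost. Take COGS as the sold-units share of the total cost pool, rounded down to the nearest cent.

Sep 14, sell 572: 572/1194 × $12,784.45 → $6,124.54
Ending inventory (cost pool remaining) = $6,659.91

COGS = $6,124.54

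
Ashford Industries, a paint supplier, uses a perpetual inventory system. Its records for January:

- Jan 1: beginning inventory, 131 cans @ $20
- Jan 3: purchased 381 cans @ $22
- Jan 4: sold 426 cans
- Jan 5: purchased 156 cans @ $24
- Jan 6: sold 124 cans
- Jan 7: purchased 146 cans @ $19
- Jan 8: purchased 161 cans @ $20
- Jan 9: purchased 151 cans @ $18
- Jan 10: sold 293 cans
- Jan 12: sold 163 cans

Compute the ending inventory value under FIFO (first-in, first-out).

Jan 4, 426 sold [FIFO — oldest first]: 131 @ $20 + 295 @ $22 = $9,110
Jan 6, 124 sold [FIFO — oldest first]: 86 @ $22 + 38 @ $24 = $2,804
Jan 10, 293 sold [FIFO — oldest first]: 118 @ $24 + 146 @ $19 + 29 @ $20 = $6,186
Jan 12, 163 sold [FIFO — oldest first]: 132 @ $20 + 31 @ $18 = $3,198
Total COGS = $9,110 + $2,804 + $6,186 + $3,198 = $21,298
Ending inventory: 120 @ $18 = $2,160
Check: goods available $23,458 = COGS $21,298 + ending $2,160

Ending inventory = $2,160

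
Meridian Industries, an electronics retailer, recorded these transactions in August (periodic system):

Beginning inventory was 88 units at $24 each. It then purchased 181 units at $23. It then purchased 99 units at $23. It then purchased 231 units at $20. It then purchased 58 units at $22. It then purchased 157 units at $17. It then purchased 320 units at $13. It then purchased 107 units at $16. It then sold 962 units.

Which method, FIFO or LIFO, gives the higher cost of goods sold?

FIFO

FIFO COGS: 88 @ $24 + 181 @ $23 + 99 @ $23 + 231 @ $20 + 58 @ $22 + 157 @ $17 + 148 @ $13 = $19,041
LIFO COGS: 107 @ $16 + 320 @ $13 + 157 @ $17 + 58 @ $22 + 231 @ $20 + 89 @ $23 = $16,484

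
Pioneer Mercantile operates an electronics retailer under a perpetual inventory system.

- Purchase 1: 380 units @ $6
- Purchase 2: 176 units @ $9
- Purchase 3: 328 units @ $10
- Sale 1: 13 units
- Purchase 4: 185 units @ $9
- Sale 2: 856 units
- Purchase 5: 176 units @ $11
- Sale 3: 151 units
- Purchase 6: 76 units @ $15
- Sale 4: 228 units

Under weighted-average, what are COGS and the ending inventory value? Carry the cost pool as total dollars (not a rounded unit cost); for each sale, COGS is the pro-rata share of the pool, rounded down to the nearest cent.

COGS = $11,088.31; ending inventory = $796.69

After Purchase 1: 380 on hand, pool $2,280.00 (≈ $6.0000 each)
After Purchase 2: 556 on hand, pool $3,864.00 (≈ $6.9496 each)
After Purchase 3: 884 on hand, pool $7,144.00 (≈ $8.0814 each)
Sale 1, sell 13: 13/884 × $7,144.00 → $105.05
After Purchase 4: 1056 on hand, pool $8,703.95 (≈ $8.2424 each)
Sale 2, sell 856: 856/1056 × $8,703.95 → $7,055.47
After Purchase 5: 376 on hand, pool $3,584.48 (≈ $9.5332 each)
Sale 3, sell 151: 151/376 × $3,584.48 → $1,439.51
After Purchase 6: 301 on hand, pool $3,284.97 (≈ $10.9135 each)
Sale 4, sell 228: 228/301 × $3,284.97 → $2,488.28
Total COGS = $105.05 + $7,055.47 + $1,439.51 + $2,488.28 = $11,088.31
Ending inventory (cost pool remaining) = $796.69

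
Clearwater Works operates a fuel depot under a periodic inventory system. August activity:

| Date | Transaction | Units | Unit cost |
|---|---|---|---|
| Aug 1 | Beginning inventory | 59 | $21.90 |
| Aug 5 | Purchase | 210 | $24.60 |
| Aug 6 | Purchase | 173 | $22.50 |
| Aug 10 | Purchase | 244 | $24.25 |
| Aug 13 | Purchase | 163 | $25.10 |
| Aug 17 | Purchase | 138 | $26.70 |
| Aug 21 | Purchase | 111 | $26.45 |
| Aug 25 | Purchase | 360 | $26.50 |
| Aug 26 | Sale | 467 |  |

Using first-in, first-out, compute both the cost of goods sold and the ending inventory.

COGS = $10,956.85; ending inventory = $25,562.60

Aug 26, 467 sold [FIFO — oldest first]: 59 @ $21.90 + 210 @ $24.60 + 173 @ $22.50 + 25 @ $24.25 = $10,956.85
Ending inventory: 219 @ $24.25 + 163 @ $25.10 + 138 @ $26.70 + 111 @ $26.45 + 360 @ $26.50 = $25,562.60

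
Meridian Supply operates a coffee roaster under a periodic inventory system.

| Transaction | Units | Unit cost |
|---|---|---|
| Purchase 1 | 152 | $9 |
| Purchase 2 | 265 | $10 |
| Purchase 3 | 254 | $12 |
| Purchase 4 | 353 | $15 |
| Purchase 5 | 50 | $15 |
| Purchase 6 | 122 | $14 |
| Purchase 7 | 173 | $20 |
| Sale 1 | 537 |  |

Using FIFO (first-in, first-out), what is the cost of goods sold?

Sale 1 (537) [FIFO — oldest first]: 152 @ $9 + 265 @ $10 + 120 @ $12 = $5,458
Ending inventory: 134 @ $12 + 353 @ $15 + 50 @ $15 + 122 @ $14 + 173 @ $20 = $12,821
Check: goods available $18,279 = COGS $5,458 + ending $12,821

COGS = $5,458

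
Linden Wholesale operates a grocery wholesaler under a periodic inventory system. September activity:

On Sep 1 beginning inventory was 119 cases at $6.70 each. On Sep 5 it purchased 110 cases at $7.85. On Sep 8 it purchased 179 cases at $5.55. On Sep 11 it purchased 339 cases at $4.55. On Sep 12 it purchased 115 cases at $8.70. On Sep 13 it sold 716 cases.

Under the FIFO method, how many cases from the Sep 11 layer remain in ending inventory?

Sep 13, 716 sold [FIFO — oldest first]: 119 @ $6.70 + 110 @ $7.85 + 179 @ $5.55 + 308 @ $4.55 = $4,055.65
Ending inventory: 31 @ $4.55 + 115 @ $8.70 = $1,141.55

31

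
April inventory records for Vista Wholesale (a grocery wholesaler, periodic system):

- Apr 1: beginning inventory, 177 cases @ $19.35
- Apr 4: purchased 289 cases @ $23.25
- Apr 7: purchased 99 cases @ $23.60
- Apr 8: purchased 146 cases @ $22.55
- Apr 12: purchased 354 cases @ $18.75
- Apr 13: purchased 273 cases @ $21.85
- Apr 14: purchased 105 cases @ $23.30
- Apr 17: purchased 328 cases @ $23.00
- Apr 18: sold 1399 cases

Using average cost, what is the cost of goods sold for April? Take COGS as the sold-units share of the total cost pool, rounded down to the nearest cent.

COGS = $30,307.15

Apr 18, sell 1399: 1399/1771 × $38,365.95 → $30,307.15
Ending inventory (cost pool remaining) = $8,058.80
Check: goods available $38,365.95 = COGS $30,307.15 + ending $8,058.80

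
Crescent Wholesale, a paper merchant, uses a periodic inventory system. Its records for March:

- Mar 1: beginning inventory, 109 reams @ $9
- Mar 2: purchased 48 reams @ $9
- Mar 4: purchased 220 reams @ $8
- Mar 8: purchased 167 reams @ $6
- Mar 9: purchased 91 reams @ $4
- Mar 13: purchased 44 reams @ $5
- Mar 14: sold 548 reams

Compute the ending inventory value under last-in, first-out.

Ending inventory = $1,179

Mar 14, 548 sold [LIFO — newest first]: 44 @ $5 + 91 @ $4 + 167 @ $6 + 220 @ $8 + 26 @ $9 = $3,580
Ending inventory: 109 @ $9 + 22 @ $9 = $1,179
Check: goods available $4,759 = COGS $3,580 + ending $1,179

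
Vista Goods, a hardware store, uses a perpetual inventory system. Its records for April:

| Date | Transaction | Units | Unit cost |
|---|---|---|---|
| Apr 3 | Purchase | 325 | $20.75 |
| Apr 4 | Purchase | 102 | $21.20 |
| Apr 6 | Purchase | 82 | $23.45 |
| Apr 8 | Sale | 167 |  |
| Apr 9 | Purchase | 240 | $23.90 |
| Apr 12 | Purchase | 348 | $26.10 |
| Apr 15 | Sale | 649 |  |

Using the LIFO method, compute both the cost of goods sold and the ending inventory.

Apr 8, 167 sold [LIFO — newest first]: 82 @ $23.45 + 85 @ $21.20 = $3,724.90
Apr 15, 649 sold [LIFO — newest first]: 348 @ $26.10 + 240 @ $23.90 + 17 @ $21.20 + 44 @ $20.75 = $16,092.20
Total COGS = $3,724.90 + $16,092.20 = $19,817.10
Ending inventory: 281 @ $20.75 = $5,830.75

COGS = $19,817.10; ending inventory = $5,830.75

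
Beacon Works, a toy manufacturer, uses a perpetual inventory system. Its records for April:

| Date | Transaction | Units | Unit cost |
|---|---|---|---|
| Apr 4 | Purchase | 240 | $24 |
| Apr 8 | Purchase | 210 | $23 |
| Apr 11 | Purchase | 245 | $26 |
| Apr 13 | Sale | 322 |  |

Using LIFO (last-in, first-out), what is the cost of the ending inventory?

Ending inventory = $8,819

Apr 13, 322 sold [LIFO — newest first]: 245 @ $26 + 77 @ $23 = $8,141
Ending inventory: 240 @ $24 + 133 @ $23 = $8,819
Check: goods available $16,960 = COGS $8,141 + ending $8,819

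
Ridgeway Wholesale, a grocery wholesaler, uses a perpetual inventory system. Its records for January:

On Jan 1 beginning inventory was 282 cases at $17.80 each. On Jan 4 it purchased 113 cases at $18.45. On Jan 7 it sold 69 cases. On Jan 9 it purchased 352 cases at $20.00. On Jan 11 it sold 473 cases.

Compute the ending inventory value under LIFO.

Ending inventory = $3,649.00

Jan 7, 69 sold [LIFO — newest first]: 69 @ $18.45 = $1,273.05
Jan 11, 473 sold [LIFO — newest first]: 352 @ $20.00 + 44 @ $18.45 + 77 @ $17.80 = $9,222.40
Total COGS = $1,273.05 + $9,222.40 = $10,495.45
Ending inventory: 205 @ $17.80 = $3,649.00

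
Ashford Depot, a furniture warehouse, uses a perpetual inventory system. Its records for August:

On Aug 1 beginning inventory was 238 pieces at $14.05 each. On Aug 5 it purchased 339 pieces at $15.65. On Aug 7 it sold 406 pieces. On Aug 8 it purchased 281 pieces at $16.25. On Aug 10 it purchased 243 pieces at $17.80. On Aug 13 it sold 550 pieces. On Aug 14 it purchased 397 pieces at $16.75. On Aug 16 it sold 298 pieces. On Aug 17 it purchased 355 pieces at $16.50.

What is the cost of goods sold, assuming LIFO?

Aug 7, 406 sold [LIFO — newest first]: 339 @ $15.65 + 67 @ $14.05 = $6,246.70
Aug 13, 550 sold [LIFO — newest first]: 243 @ $17.80 + 281 @ $16.25 + 26 @ $14.05 = $9,256.95
Aug 16, 298 sold [LIFO — newest first]: 298 @ $16.75 = $4,991.50
Total COGS = $6,246.70 + $9,256.95 + $4,991.50 = $20,495.15
Ending inventory: 145 @ $14.05 + 99 @ $16.75 + 355 @ $16.50 = $9,553.00
Check: goods available $30,048.15 = COGS $20,495.15 + ending $9,553.00

COGS = $20,495.15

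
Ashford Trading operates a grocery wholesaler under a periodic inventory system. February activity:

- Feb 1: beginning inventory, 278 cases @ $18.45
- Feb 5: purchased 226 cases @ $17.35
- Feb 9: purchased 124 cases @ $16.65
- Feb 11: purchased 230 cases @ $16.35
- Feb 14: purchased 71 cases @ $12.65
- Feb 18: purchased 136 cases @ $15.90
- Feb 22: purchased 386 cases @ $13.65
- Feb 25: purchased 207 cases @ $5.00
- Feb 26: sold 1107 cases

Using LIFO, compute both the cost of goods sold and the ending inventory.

COGS = $14,407.00; ending inventory = $9,832.75

Feb 26, 1107 sold [LIFO — newest first]: 207 @ $5.00 + 386 @ $13.65 + 136 @ $15.90 + 71 @ $12.65 + 230 @ $16.35 + 77 @ $16.65 = $14,407.00
Ending inventory: 278 @ $18.45 + 226 @ $17.35 + 47 @ $16.65 = $9,832.75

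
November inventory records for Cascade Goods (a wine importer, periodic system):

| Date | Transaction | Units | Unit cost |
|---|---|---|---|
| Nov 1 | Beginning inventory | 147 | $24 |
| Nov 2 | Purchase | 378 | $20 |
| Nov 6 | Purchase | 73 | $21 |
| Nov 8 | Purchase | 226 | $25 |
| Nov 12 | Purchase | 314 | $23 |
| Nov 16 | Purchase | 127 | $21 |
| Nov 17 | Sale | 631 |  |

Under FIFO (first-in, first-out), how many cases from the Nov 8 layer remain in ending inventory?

193

Nov 17, 631 sold [FIFO — oldest first]: 147 @ $24 + 378 @ $20 + 73 @ $21 + 33 @ $25 = $13,446
Ending inventory: 193 @ $25 + 314 @ $23 + 127 @ $21 = $14,714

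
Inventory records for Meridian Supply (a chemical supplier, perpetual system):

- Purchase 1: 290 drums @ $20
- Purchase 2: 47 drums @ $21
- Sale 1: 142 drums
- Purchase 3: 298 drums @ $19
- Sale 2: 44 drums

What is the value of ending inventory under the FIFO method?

Sale 1 (142) [FIFO — oldest first]: 142 @ $20 = $2,840
Sale 2 (44) [FIFO — oldest first]: 44 @ $20 = $880
Total COGS = $2,840 + $880 = $3,720
Ending inventory: 104 @ $20 + 47 @ $21 + 298 @ $19 = $8,729
Check: goods available $12,449 = COGS $3,720 + ending $8,729

Ending inventory = $8,729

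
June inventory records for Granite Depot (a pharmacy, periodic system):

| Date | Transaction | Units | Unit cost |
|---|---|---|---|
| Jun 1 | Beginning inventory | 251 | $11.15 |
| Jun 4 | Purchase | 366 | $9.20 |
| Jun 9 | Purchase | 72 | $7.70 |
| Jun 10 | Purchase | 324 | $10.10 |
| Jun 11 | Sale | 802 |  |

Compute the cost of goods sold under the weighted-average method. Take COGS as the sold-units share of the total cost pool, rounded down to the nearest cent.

COGS = $7,911.25

Jun 11, sell 802: 802/1013 × $9,992.65 → $7,911.25
Ending inventory (cost pool remaining) = $2,081.40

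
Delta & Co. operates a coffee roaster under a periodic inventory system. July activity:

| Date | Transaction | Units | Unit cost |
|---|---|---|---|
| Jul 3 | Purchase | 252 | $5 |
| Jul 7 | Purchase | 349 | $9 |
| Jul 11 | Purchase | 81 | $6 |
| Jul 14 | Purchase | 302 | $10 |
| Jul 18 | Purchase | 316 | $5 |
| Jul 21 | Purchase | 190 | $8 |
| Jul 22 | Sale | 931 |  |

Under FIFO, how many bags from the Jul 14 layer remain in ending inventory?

53

Jul 22, 931 sold [FIFO — oldest first]: 252 @ $5 + 349 @ $9 + 81 @ $6 + 249 @ $10 = $7,377
Ending inventory: 53 @ $10 + 316 @ $5 + 190 @ $8 = $3,630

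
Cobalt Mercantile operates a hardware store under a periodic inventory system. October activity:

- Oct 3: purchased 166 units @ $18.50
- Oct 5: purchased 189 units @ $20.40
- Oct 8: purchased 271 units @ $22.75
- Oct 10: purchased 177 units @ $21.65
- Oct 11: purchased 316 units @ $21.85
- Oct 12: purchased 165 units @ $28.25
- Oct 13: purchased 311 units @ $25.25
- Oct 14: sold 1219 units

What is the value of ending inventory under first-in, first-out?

Ending inventory = $9,689.00

Oct 14, 1219 sold [FIFO — oldest first]: 166 @ $18.50 + 189 @ $20.40 + 271 @ $22.75 + 177 @ $21.65 + 316 @ $21.85 + 100 @ $28.25 = $26,653.50
Ending inventory: 65 @ $28.25 + 311 @ $25.25 = $9,689.00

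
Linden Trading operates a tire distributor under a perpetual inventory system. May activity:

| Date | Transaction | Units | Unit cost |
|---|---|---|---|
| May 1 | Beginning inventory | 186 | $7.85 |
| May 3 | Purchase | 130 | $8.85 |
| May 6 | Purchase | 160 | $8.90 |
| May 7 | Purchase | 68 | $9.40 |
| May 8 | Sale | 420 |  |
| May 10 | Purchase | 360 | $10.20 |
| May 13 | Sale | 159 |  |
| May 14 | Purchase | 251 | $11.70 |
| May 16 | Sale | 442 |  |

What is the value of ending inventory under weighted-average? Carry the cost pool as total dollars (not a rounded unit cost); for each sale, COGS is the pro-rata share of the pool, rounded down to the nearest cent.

After May 1: 186 on hand, pool $1,460.10 (≈ $7.8500 each)
After May 3: 316 on hand, pool $2,610.60 (≈ $8.2614 each)
After May 6: 476 on hand, pool $4,034.60 (≈ $8.4761 each)
After May 7: 544 on hand, pool $4,673.80 (≈ $8.5915 each)
May 8, sell 420: 420/544 × $4,673.80 → $3,608.44
After May 10: 484 on hand, pool $4,737.36 (≈ $9.7879 each)
May 13, sell 159: 159/484 × $4,737.36 → $1,556.28
After May 14: 576 on hand, pool $6,117.78 (≈ $10.6211 each)
May 16, sell 442: 442/576 × $6,117.78 → $4,694.54
Total COGS = $3,608.44 + $1,556.28 + $4,694.54 = $9,859.26
Ending inventory (cost pool remaining) = $1,423.24

Ending inventory = $1,423.24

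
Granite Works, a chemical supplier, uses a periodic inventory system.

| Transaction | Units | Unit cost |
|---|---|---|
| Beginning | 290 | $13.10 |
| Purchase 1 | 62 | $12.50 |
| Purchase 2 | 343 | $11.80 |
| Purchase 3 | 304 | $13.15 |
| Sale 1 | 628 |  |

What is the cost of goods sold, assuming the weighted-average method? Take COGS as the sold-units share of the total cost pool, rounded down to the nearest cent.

COGS = $7,932.66

Sale 1, sell 628: 628/999 × $12,619.00 → $7,932.66
Ending inventory (cost pool remaining) = $4,686.34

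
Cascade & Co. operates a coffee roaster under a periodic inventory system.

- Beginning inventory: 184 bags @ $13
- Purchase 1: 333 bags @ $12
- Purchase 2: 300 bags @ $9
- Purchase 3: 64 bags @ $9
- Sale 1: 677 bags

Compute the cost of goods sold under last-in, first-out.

COGS = $7,032

Sale 1 (677) [LIFO — newest first]: 64 @ $9 + 300 @ $9 + 313 @ $12 = $7,032
Ending inventory: 184 @ $13 + 20 @ $12 = $2,632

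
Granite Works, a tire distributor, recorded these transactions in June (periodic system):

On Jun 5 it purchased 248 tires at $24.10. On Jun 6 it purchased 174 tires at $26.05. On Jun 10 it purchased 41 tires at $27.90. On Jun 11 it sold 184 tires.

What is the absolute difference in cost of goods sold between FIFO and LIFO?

FIFO COGS: 184 @ $24.10 = $4,434.40
LIFO COGS: 41 @ $27.90 + 143 @ $26.05 = $4,869.05
Difference = |$4,434.40 − $4,869.05| = $434.65

$434.65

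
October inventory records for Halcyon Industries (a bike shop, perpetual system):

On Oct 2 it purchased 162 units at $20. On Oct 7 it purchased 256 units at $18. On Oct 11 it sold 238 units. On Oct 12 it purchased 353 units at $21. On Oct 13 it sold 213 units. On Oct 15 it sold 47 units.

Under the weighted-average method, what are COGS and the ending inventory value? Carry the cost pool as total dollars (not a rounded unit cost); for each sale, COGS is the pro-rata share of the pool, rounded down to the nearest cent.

COGS = $9,733.11; ending inventory = $5,527.89

After Oct 2: 162 on hand, pool $3,240.00 (≈ $20.0000 each)
After Oct 7: 418 on hand, pool $7,848.00 (≈ $18.7751 each)
Oct 11, sell 238: 238/418 × $7,848.00 → $4,468.47
After Oct 12: 533 on hand, pool $10,792.53 (≈ $20.2486 each)
Oct 13, sell 213: 213/533 × $10,792.53 → $4,312.96
Oct 15, sell 47: 47/320 × $6,479.57 → $951.68
Total COGS = $4,468.47 + $4,312.96 + $951.68 = $9,733.11
Ending inventory (cost pool remaining) = $5,527.89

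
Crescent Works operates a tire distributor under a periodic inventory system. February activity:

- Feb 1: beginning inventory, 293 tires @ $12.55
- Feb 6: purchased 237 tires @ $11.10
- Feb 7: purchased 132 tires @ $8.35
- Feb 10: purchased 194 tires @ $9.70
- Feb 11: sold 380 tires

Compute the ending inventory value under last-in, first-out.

Ending inventory = $5,708.45

Feb 11, 380 sold [LIFO — newest first]: 194 @ $9.70 + 132 @ $8.35 + 54 @ $11.10 = $3,583.40
Ending inventory: 293 @ $12.55 + 183 @ $11.10 = $5,708.45
Check: goods available $9,291.85 = COGS $3,583.40 + ending $5,708.45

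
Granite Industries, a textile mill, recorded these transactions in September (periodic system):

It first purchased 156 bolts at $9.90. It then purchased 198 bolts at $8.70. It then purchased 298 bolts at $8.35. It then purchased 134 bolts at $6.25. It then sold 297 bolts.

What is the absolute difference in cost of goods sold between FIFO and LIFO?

$572.55

FIFO COGS: 156 @ $9.90 + 141 @ $8.70 = $2,771.10
LIFO COGS: 134 @ $6.25 + 163 @ $8.35 = $2,198.55
Difference = |$2,771.10 − $2,198.55| = $572.55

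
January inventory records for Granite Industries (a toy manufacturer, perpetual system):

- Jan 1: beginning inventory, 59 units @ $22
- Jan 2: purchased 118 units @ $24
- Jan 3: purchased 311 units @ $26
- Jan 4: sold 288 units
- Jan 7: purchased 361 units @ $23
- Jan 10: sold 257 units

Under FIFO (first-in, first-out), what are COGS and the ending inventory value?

Jan 4, 288 sold [FIFO — oldest first]: 59 @ $22 + 118 @ $24 + 111 @ $26 = $7,016
Jan 10, 257 sold [FIFO — oldest first]: 200 @ $26 + 57 @ $23 = $6,511
Total COGS = $7,016 + $6,511 = $13,527
Ending inventory: 304 @ $23 = $6,992
Check: goods available $20,519 = COGS $13,527 + ending $6,992

COGS = $13,527; ending inventory = $6,992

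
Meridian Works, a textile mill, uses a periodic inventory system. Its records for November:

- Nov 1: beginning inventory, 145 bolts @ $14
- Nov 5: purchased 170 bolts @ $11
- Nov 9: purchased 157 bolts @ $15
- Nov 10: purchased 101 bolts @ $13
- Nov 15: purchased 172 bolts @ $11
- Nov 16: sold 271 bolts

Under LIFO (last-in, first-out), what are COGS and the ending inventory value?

Nov 16, 271 sold [LIFO — newest first]: 172 @ $11 + 99 @ $13 = $3,179
Ending inventory: 145 @ $14 + 170 @ $11 + 157 @ $15 + 2 @ $13 = $6,281

COGS = $3,179; ending inventory = $6,281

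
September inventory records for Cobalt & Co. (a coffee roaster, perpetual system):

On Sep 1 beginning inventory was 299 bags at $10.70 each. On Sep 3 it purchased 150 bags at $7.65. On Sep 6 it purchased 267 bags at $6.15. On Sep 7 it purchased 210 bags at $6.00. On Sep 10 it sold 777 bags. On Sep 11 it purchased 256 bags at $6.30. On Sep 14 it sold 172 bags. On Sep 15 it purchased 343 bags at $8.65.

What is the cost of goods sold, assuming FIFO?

Sep 10, 777 sold [FIFO — oldest first]: 299 @ $10.70 + 150 @ $7.65 + 267 @ $6.15 + 61 @ $6.00 = $6,354.85
Sep 14, 172 sold [FIFO — oldest first]: 149 @ $6.00 + 23 @ $6.30 = $1,038.90
Total COGS = $6,354.85 + $1,038.90 = $7,393.75
Ending inventory: 233 @ $6.30 + 343 @ $8.65 = $4,434.85

COGS = $7,393.75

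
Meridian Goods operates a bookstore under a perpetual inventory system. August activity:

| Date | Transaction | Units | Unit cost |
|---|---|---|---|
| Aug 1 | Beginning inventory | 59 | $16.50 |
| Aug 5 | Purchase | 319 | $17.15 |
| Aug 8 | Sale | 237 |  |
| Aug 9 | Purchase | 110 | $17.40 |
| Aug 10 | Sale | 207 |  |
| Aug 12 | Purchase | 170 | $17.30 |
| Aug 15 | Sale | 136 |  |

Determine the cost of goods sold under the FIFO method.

COGS = $9,949.95

Aug 8, 237 sold [FIFO — oldest first]: 59 @ $16.50 + 178 @ $17.15 = $4,026.20
Aug 10, 207 sold [FIFO — oldest first]: 141 @ $17.15 + 66 @ $17.40 = $3,566.55
Aug 15, 136 sold [FIFO — oldest first]: 44 @ $17.40 + 92 @ $17.30 = $2,357.20
Total COGS = $4,026.20 + $3,566.55 + $2,357.20 = $9,949.95
Ending inventory: 78 @ $17.30 = $1,349.40
Check: goods available $11,299.35 = COGS $9,949.95 + ending $1,349.40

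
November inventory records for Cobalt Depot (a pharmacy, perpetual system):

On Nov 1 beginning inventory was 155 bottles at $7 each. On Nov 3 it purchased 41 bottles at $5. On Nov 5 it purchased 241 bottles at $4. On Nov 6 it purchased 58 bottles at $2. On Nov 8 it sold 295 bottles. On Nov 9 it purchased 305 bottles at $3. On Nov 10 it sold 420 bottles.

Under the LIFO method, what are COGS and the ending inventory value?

Nov 8, 295 sold [LIFO — newest first]: 58 @ $2 + 237 @ $4 = $1,064
Nov 10, 420 sold [LIFO — newest first]: 305 @ $3 + 4 @ $4 + 41 @ $5 + 70 @ $7 = $1,626
Total COGS = $1,064 + $1,626 = $2,690
Ending inventory: 85 @ $7 = $595
Check: goods available $3,285 = COGS $2,690 + ending $595

COGS = $2,690; ending inventory = $595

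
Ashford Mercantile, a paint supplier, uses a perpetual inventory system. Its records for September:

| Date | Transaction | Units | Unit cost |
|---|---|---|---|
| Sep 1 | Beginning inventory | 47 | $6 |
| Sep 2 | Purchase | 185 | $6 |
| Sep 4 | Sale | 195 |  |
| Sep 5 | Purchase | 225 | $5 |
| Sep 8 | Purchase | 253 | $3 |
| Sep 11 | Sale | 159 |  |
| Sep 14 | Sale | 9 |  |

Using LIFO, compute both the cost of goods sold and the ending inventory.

Sep 4, 195 sold [LIFO — newest first]: 185 @ $6 + 10 @ $6 = $1,170
Sep 11, 159 sold [LIFO — newest first]: 159 @ $3 = $477
Sep 14, 9 sold [LIFO — newest first]: 9 @ $3 = $27
Total COGS = $1,170 + $477 + $27 = $1,674
Ending inventory: 37 @ $6 + 225 @ $5 + 85 @ $3 = $1,602
Check: goods available $3,276 = COGS $1,674 + ending $1,602

COGS = $1,674; ending inventory = $1,602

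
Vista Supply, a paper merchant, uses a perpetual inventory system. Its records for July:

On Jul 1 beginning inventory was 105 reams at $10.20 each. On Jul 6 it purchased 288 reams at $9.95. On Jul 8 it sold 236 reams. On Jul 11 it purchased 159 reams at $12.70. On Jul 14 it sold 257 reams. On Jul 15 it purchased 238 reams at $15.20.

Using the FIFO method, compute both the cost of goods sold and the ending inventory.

Jul 8, 236 sold [FIFO — oldest first]: 105 @ $10.20 + 131 @ $9.95 = $2,374.45
Jul 14, 257 sold [FIFO — oldest first]: 157 @ $9.95 + 100 @ $12.70 = $2,832.15
Total COGS = $2,374.45 + $2,832.15 = $5,206.60
Ending inventory: 59 @ $12.70 + 238 @ $15.20 = $4,366.90

COGS = $5,206.60; ending inventory = $4,366.90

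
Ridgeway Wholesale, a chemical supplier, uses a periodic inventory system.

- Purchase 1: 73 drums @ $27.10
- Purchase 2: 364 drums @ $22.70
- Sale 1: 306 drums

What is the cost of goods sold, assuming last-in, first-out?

COGS = $6,946.20

Sale 1 (306) [LIFO — newest first]: 306 @ $22.70 = $6,946.20
Ending inventory: 73 @ $27.10 + 58 @ $22.70 = $3,294.90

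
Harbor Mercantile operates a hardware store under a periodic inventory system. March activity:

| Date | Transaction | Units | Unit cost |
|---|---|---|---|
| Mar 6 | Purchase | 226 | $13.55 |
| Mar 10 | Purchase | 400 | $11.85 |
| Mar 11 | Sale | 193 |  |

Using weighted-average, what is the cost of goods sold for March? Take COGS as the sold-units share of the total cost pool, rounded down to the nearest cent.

Mar 11, sell 193: 193/626 × $7,802.30 → $2,405.50
Ending inventory (cost pool remaining) = $5,396.80
Check: goods available $7,802.30 = COGS $2,405.50 + ending $5,396.80

COGS = $2,405.50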